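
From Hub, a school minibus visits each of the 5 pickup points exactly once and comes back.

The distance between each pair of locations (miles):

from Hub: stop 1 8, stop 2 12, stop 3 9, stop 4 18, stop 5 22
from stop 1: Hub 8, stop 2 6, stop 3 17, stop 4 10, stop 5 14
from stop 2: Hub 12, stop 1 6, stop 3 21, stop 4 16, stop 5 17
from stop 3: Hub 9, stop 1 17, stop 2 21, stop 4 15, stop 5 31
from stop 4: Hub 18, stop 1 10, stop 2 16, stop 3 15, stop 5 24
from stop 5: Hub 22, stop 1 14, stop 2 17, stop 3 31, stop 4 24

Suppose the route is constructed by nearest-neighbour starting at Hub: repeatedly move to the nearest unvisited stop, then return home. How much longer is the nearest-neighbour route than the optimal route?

Hub: stop 1=8, stop 3=9, stop 2=12, stop 4=18, stop 5=22 ⇒ stop 1
stop 1: stop 2=6, stop 4=10, stop 5=14, stop 3=17 ⇒ stop 2
stop 2: stop 4=16, stop 5=17, stop 3=21 ⇒ stop 4
stop 4: stop 3=15, stop 5=24 ⇒ stop 3
stop 3: stop 5=31 ⇒ stop 5
NN route Hub → stop 1 → stop 2 → stop 4 → stop 3 → stop 5 → Hub costs 98.
Optimal: Hub → stop 2 → stop 5 → stop 1 → stop 4 → stop 3 → Hub costs 77 (by enumerating all 60 distinct tours).
Excess = 98 − 77 = 21.

21 miles longer than the optimal tour.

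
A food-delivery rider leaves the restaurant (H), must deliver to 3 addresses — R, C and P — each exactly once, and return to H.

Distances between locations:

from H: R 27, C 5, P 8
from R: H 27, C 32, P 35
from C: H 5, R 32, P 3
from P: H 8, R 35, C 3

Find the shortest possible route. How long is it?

H→R→C→P→H: 27+32+3+8 = 70
H→R→P→C→H: 27+35+3+5 = 70
H→C→R→P→H: 5+32+35+8 = 80
The minimum is 70.
One optimal route: H → R → C → P → H (or its reverse).

Shortest round trip = 70.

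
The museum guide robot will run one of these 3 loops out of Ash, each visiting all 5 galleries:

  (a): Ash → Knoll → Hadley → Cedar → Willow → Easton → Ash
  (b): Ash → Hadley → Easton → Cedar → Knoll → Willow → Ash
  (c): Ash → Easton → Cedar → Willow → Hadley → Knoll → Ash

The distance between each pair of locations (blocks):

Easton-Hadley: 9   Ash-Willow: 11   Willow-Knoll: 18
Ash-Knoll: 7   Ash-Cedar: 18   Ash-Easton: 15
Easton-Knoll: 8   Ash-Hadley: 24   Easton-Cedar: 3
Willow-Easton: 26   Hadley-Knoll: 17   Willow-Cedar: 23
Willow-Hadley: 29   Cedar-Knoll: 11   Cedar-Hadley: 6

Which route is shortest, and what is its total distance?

Shortest is (b), total 76 blocks.

(a): 7 + 17 + 6 + 23 + 26 + 15 = 94
(b): 24 + 9 + 3 + 11 + 18 + 11 = 76
(c): 15 + 3 + 23 + 29 + 17 + 7 = 94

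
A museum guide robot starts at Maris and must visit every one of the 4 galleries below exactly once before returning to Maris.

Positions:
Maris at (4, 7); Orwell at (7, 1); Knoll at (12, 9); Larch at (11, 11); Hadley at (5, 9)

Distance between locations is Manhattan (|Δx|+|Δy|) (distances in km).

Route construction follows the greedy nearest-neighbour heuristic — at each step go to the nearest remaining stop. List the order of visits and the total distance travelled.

Maris → [Hadley:3 / Orwell:9 / Knoll:10 / Larch:11] → Hadley (3)
Hadley → [Knoll:7 / Larch:8 / Orwell:10] → Knoll (7)
Knoll → [Larch:3 / Orwell:13] → Larch (3)
Larch → [Orwell:14] → Orwell (14)
Return Orwell→Maris: 9.
Total = 3 + 7 + 3 + 14 + 9 = 36.

Total distance 36 km via the nearest-neighbour route Maris → Hadley → Knoll → Larch → Orwell → Maris.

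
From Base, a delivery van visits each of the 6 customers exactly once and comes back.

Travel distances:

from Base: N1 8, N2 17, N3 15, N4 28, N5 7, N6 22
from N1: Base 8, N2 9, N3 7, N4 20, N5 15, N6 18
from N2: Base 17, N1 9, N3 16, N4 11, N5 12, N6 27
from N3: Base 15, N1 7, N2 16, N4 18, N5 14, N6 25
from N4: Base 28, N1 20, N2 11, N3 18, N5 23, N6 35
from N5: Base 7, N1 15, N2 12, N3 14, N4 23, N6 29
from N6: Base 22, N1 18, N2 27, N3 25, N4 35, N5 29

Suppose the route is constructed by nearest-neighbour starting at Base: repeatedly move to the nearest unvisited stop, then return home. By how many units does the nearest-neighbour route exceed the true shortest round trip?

Base: N5=7, N1=8, N3=15, N2=17, N6=22, N4=28 ⇒ N5
N5: N2=12, N3=14, N1=15, N4=23, N6=29 ⇒ N2
N2: N1=9, N4=11, N3=16, N6=27 ⇒ N1
N1: N3=7, N6=18, N4=20 ⇒ N3
N3: N4=18, N6=25 ⇒ N4
N4: N6=35 ⇒ N6
NN route Base → N5 → N2 → N1 → N3 → N4 → N6 → Base costs 110.
Optimal: Base → N5 → N2 → N4 → N3 → N1 → N6 → Base costs 95 (by enumerating all 360 distinct tours).
Excess = 110 − 95 = 15.

Excess over optimum: 15.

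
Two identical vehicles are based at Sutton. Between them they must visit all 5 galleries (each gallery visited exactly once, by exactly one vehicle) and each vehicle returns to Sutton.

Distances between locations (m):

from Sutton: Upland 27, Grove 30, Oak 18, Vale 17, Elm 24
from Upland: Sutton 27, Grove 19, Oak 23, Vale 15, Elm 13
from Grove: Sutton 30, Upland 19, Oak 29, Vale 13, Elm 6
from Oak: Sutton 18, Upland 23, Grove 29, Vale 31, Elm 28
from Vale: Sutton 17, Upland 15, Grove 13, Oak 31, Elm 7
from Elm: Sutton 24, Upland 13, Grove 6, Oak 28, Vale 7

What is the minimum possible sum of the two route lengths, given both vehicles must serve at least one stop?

112 m — the smallest possible combined total.

Try each way of splitting the stops between the two vehicles (each non-empty) and, for each split, find the best tour for each vehicle:
  {Upland} + {Grove, Oak, Vale, Elm}: 54 + 77 = 131
  {Grove} + {Upland, Oak, Vale, Elm}: 60 + 78 = 138
  {Upland, Grove} + {Oak, Vale, Elm}: 76 + 70 = 146
  {Oak} + {Upland, Grove, Vale, Elm}: 36 + 76 = 112
  {Upland, Oak} + {Grove, Vale, Elm}: 68 + 60 = 128
  {Grove, Oak} + {Upland, Vale, Elm}: 77 + 64 = 141
  … (15 splits in total)
Best: vehicle 1 Sutton → Oak → Sutton = 36; vehicle 2 Sutton → Upland → Grove → Elm → Vale → Sutton = 76; combined 112.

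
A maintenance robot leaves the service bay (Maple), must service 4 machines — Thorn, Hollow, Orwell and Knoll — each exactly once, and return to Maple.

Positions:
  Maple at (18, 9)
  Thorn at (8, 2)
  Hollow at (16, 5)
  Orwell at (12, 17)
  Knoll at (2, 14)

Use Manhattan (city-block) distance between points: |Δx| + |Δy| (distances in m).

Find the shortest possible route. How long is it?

Shortest round trip = 62 m.

With 4 stops there are 4!/2 = 12 distinct round trips (a route and its reverse cost the same).
Maple - Thorn - Hollow - Orwell - Knoll - Maple: 17+11+16+13+21 = 78
Maple - Thorn - Hollow - Knoll - Orwell - Maple: 17+11+23+13+14 = 78
Maple - Thorn - Orwell - Hollow - Knoll - Maple: 17+19+16+23+21 = 96
Maple - Thorn - Orwell - Knoll - Hollow - Maple: 17+19+13+23+6 = 78
Maple - Thorn - Knoll - Hollow - Orwell - Maple: 17+18+23+16+14 = 88
Maple - Thorn - Knoll - Orwell - Hollow - Maple: 17+18+13+16+6 = 70
Maple - Hollow - Thorn - Orwell - Knoll - Maple: 6+11+19+13+21 = 70
Maple - Hollow - Thorn - Knoll - Orwell - Maple: 6+11+18+13+14 = 62
Maple - Hollow - Orwell - Thorn - Knoll - Maple: 6+16+19+18+21 = 80
Maple - Hollow - Knoll - Thorn - Orwell - Maple: 6+23+18+19+14 = 80
Maple - Orwell - Thorn - Hollow - Knoll - Maple: 14+19+11+23+21 = 88
Maple - Orwell - Hollow - Thorn - Knoll - Maple: 14+16+11+18+21 = 80
The minimum is 62.
One optimal route: Maple → Hollow → Thorn → Knoll → Orwell → Maple (or its reverse).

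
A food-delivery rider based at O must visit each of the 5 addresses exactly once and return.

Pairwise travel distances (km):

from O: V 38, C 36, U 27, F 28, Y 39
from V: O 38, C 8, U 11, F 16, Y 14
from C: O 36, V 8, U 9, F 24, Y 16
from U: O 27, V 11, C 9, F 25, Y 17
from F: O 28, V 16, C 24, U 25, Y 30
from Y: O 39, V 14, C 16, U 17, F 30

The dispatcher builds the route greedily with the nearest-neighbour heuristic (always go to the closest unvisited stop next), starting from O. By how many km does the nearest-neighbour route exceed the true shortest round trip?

O: U=27, F=28, C=36, V=38, Y=39 ⇒ U
U: C=9, V=11, Y=17, F=25 ⇒ C
C: V=8, Y=16, F=24 ⇒ V
V: Y=14, F=16 ⇒ Y
Y: F=30 ⇒ F
NN route O → U → C → V → Y → F → O costs 116.
Optimal: O → U → C → Y → V → F → O costs 110 (by enumerating all 60 distinct tours).
Excess = 116 − 110 = 6.

6 km longer than the optimal tour.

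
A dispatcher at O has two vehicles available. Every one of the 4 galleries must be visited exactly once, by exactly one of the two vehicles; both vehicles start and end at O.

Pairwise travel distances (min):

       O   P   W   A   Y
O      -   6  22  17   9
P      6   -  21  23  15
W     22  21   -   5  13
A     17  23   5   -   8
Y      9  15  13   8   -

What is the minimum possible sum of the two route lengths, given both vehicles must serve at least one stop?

There are 2^3 − 1 = 7 ways to divide the 4 stops into two non-empty groups. For each, the best each vehicle can do is its own shortest tour through its group:
  {P} + {W, A, Y}: 12 + 44 = 56
  {W} + {P, A, Y}: 44 + 46 = 90
  {P, W} + {A, Y}: 49 + 34 = 83
  {A} + {P, W, Y}: 34 + 49 = 83
  {P, A} + {W, Y}: 46 + 44 = 90
  {W, A} + {P, Y}: 44 + 30 = 74
  … (7 splits in total)
Best: vehicle 1 O → P → O = 12; vehicle 2 O → W → A → Y → O = 44; combined 56.

Minimum combined distance: 56 min.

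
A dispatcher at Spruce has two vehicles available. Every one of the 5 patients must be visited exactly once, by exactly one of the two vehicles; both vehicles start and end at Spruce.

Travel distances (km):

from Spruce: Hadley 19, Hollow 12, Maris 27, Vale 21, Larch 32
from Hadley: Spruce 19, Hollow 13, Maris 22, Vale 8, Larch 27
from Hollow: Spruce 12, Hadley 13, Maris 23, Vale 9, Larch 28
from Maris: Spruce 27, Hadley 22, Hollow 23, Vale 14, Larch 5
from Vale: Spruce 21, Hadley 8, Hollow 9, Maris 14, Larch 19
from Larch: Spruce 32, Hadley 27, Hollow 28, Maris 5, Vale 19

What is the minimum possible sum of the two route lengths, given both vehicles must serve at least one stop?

Check every non-empty split of the stops between the two vehicles; for each half take its own optimal tour:
  {Hadley} + {Hollow, Maris, Vale, Larch}: 38 + 72 = 110
  {Hollow} + {Hadley, Maris, Vale, Larch}: 24 + 78 = 102
  {Hadley, Hollow} + {Maris, Vale, Larch}: 44 + 72 = 116
  {Maris} + {Hadley, Hollow, Vale, Larch}: 54 + 84 = 138
  {Hadley, Maris} + {Hollow, Vale, Larch}: 68 + 72 = 140
  {Hollow, Maris} + {Hadley, Vale, Larch}: 62 + 78 = 140
  … (15 splits in total)
Best: vehicle 1 Spruce → Hollow → Spruce = 24; vehicle 2 Spruce → Hadley → Vale → Maris → Larch → Spruce = 78; combined 102.

Minimum combined distance: 102 km.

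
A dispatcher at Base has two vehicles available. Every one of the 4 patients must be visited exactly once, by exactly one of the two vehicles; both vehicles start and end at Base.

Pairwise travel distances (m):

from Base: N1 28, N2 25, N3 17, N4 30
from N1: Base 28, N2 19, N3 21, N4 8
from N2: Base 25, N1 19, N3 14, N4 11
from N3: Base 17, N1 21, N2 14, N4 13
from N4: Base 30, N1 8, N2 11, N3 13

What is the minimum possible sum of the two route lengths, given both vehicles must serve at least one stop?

Check every non-empty split of the stops between the two vehicles; for each half take its own optimal tour:
  {N1} + {N2, N3, N4}: 56 + 66 = 122
  {N2} + {N1, N3, N4}: 50 + 66 = 116
  {N1, N2} + {N3, N4}: 72 + 60 = 132
  {N3} + {N1, N2, N4}: 34 + 72 = 106
  {N1, N3} + {N2, N4}: 66 + 66 = 132
  {N2, N3} + {N1, N4}: 56 + 66 = 122
  … (7 splits in total)
Best: vehicle 1 Base → N3 → Base = 34; vehicle 2 Base → N1 → N4 → N2 → Base = 72; combined 106.

106 m — the smallest possible combined total.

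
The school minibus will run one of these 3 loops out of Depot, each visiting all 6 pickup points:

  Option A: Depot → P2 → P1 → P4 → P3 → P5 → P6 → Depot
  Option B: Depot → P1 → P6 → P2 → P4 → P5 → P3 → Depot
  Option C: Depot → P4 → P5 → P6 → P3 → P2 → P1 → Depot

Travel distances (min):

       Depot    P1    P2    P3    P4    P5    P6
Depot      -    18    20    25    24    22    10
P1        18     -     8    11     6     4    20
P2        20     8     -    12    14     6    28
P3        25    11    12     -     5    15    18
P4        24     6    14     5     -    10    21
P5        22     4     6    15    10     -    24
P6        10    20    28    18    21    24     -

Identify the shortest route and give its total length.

Option A: 20 + 8 + 6 + 5 + 15 + 24 + 10 = 88
Option B: 18 + 20 + 28 + 14 + 10 + 15 + 25 = 130
Option C: 24 + 10 + 24 + 18 + 12 + 8 + 18 = 114

Shortest is Option A, total 88 min.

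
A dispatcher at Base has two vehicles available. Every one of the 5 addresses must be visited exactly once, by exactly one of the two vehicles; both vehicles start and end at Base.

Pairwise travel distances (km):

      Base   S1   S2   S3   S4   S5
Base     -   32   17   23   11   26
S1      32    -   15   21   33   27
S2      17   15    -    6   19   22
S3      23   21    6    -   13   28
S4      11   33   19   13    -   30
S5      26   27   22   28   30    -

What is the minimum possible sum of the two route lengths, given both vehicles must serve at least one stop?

There are 2^4 − 1 = 15 ways to divide the 5 stops into two non-empty groups. For each, the best each vehicle can do is its own shortest tour through its group:
  {S1} + {S2, S3, S4, S5}: 64 + 78 = 142
  {S2} + {S1, S3, S4, S5}: 34 + 98 = 132
  {S1, S2} + {S3, S4, S5}: 64 + 78 = 142
  {S3} + {S1, S2, S4, S5}: 46 + 98 = 144
  {S1, S3} + {S2, S4, S5}: 76 + 78 = 154
  {S2, S3} + {S1, S4, S5}: 46 + 97 = 143
  … (15 splits in total)
  {S4} + {S1, S2, S3, S5}: 22 + 97 = 119  ← best
Best: vehicle 1 Base → S4 → Base = 22; vehicle 2 Base → S2 → S3 → S1 → S5 → Base = 97; combined 119.

Minimum combined distance: 119 km.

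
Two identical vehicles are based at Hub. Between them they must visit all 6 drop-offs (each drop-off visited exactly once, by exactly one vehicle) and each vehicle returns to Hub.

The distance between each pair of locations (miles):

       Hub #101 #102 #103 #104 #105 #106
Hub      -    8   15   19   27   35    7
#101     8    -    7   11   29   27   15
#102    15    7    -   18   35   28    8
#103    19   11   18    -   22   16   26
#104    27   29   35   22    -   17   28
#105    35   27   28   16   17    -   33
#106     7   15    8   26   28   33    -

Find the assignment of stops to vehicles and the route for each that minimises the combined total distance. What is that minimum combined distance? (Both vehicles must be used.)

Try each way of splitting the stops between the two vehicles (each non-empty) and, for each split, find the best tour for each vehicle:
  {#101} + {#102, #103, #104, #105, #106}: 16 + 93 = 109
  {#102} + {#101, #103, #104, #105, #106}: 30 + 87 = 117
  {#101, #102} + {#103, #104, #105, #106}: 30 + 87 = 117
  {#103} + {#101, #102, #104, #105, #106}: 38 + 93 = 131
  {#101, #103} + {#102, #104, #105, #106}: 38 + 87 = 125
  {#102, #103} + {#101, #104, #105, #106}: 52 + 87 = 139
  … (31 splits in total)
  {#101, #102, #103, #104, #105} + {#106}: 93 + 14 = 107  ← best
Best: vehicle 1 Hub → #101 → #102 → #103 → #105 → #104 → Hub = 93; vehicle 2 Hub → #106 → Hub = 14; combined 107.

Minimum combined distance: 107 miles.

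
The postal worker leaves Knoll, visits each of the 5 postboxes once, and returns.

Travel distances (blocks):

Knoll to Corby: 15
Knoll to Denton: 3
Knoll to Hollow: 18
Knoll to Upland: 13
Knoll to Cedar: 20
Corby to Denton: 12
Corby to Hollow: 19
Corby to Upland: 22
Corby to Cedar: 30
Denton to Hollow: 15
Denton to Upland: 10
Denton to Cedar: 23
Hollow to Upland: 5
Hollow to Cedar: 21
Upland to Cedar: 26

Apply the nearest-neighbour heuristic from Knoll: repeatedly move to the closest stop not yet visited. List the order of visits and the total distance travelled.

From Knoll: distances to unvisited — Denton=3, Upland=13, Corby=15, Hollow=18, Cedar=20. Nearest is Denton (3).
From Denton: distances to unvisited — Upland=10, Corby=12, Hollow=15, Cedar=23. Nearest is Upland (10).
From Upland: distances to unvisited — Hollow=5, Corby=22, Cedar=26. Nearest is Hollow (5).
From Hollow: distances to unvisited — Corby=19, Cedar=21. Nearest is Corby (19).
From Corby: distances to unvisited — Cedar=30. Nearest is Cedar (30).
Return Cedar→Knoll: 20.
Total = 3 + 10 + 5 + 19 + 30 + 20 = 87.

87 blocks along Knoll → Denton → Upland → Hollow → Corby → Cedar → Knoll.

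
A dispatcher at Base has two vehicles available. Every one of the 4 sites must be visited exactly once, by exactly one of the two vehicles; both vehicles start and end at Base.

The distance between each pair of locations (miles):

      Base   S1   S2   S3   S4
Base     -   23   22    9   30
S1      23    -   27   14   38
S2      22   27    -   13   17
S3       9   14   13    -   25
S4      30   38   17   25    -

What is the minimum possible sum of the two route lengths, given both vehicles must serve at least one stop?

Try each way of splitting the stops between the two vehicles (each non-empty) and, for each split, find the best tour for each vehicle:
  {S1} + {S2, S3, S4}: 46 + 69 = 115
  {S2} + {S1, S3, S4}: 44 + 91 = 135
  {S1, S2} + {S3, S4}: 72 + 64 = 136
  {S3} + {S1, S2, S4}: 18 + 97 = 115
  {S1, S3} + {S2, S4}: 46 + 69 = 115
  {S2, S3} + {S1, S4}: 44 + 91 = 135
  … (7 splits in total)
Best: vehicle 1 Base → S1 → Base = 46; vehicle 2 Base → S3 → S2 → S4 → Base = 69; combined 115.

115 miles — the smallest possible combined total.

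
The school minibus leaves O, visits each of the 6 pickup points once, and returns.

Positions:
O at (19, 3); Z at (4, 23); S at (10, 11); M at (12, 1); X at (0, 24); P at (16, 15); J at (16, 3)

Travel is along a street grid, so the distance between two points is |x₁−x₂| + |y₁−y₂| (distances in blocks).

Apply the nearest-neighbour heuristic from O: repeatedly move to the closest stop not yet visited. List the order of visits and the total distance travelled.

At O the remaining stops are J 3, M 9, P 15, S 17, Z 35, X 40; go to J.
At J the remaining stops are M 6, P 12, S 14, Z 32, X 37; go to M.
At M the remaining stops are S 12, P 18, Z 30, X 35; go to S.
At S the remaining stops are P 10, Z 18, X 23; go to P.
At P the remaining stops are Z 20, X 25; go to Z.
At Z the remaining stops are X 5; go to X.
Return X→O: 40.
Total = 3 + 6 + 12 + 10 + 20 + 5 + 40 = 96.

Total distance 96 blocks via the nearest-neighbour route O → J → M → S → P → Z → X → O.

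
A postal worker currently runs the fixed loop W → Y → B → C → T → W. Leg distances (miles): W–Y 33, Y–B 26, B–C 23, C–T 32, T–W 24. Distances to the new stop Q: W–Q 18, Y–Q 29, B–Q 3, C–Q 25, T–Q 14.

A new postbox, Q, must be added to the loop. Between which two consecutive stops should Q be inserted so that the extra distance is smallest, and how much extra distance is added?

Insertion cost between consecutive stops i–j is d(i,Q) + d(Q,j) − d(i,j):
  between W and Y: 18 + 29 − 33 = 14
  between Y and B: 29 + 3 − 26 = 6
  between B and C: 3 + 25 − 23 = 5
  between C and T: 25 + 14 − 32 = 7
  between T and W: 14 + 18 − 24 = 8
Cheapest insertion is between B and C, adding 5.
New total = 138 + 5 = 143.

+5 miles — insert Q between B and C.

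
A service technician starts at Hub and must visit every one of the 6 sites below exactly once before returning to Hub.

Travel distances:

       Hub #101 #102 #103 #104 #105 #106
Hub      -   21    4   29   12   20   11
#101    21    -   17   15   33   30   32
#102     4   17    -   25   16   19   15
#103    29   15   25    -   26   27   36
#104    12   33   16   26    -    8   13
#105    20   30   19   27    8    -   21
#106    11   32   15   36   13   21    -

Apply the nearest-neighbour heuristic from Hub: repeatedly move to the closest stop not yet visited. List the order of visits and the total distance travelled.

Total distance 103 via the nearest-neighbour route Hub → #102 → #106 → #104 → #105 → #103 → #101 → Hub.

At Hub the remaining stops are #102 4, #106 11, #104 12, #105 20, #101 21, #103 29; go to #102.
At #102 the remaining stops are #106 15, #104 16, #101 17, #105 19, #103 25; go to #106.
At #106 the remaining stops are #104 13, #105 21, #101 32, #103 36; go to #104.
At #104 the remaining stops are #105 8, #103 26, #101 33; go to #105.
At #105 the remaining stops are #103 27, #101 30; go to #103.
At #103 the remaining stops are #101 15; go to #101.
Return #101→Hub: 21.
Total = 4 + 15 + 13 + 8 + 27 + 15 + 21 = 103.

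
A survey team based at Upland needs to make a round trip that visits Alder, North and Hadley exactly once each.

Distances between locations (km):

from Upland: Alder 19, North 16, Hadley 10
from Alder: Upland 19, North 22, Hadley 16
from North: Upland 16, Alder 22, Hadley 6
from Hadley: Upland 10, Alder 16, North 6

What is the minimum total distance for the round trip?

Minimum total distance: 57 km.

With 3 stops there are 3!/2 = 3 distinct round trips (a route and its reverse cost the same).
Upland - Alder - North - Hadley - Upland: 19+22+6+10 = 57
Upland - Alder - Hadley - North - Upland: 19+16+6+16 = 57
Upland - North - Alder - Hadley - Upland: 16+22+16+10 = 64
The minimum is 57.
One optimal route: Upland → Alder → North → Hadley → Upland (or its reverse).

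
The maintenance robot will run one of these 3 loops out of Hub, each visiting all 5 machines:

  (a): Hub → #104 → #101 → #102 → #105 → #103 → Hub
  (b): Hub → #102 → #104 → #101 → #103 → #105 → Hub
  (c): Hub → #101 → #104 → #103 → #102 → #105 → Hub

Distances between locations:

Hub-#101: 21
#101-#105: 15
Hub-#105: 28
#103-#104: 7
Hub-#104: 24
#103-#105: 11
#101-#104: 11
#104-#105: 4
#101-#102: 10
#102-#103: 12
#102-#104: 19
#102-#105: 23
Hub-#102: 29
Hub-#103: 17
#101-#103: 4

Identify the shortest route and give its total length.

96 — (a) is the shortest.

(a): 24 + 11 + 10 + 23 + 11 + 17 = 96
(b): 29 + 19 + 11 + 4 + 11 + 28 = 102
(c): 21 + 11 + 7 + 12 + 23 + 28 = 102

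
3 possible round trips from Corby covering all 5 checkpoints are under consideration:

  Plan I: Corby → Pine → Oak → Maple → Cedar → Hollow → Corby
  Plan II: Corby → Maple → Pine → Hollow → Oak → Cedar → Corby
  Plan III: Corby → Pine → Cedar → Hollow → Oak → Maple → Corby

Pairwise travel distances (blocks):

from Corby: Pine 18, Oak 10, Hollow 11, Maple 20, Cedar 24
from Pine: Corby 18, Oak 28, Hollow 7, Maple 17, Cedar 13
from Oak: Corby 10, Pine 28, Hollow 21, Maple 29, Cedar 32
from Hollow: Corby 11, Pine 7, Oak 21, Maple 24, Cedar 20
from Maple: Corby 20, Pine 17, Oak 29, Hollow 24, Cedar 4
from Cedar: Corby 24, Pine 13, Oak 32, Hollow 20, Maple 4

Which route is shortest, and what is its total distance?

110 blocks — Plan I is the shortest.

Plan I: 18 + 28 + 29 + 4 + 20 + 11 = 110
Plan II: 20 + 17 + 7 + 21 + 32 + 24 = 121
Plan III: 18 + 13 + 20 + 21 + 29 + 20 = 121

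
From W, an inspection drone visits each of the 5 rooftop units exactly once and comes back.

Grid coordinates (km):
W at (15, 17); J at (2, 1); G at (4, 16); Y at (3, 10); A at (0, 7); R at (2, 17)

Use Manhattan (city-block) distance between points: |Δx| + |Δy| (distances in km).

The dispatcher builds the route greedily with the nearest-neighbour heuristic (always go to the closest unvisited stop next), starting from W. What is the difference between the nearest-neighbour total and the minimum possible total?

W: G=12, R=13, Y=19, A=25, J=29 ⇒ G
G: R=3, Y=7, A=13, J=17 ⇒ R
R: Y=8, A=12, J=16 ⇒ Y
Y: A=6, J=10 ⇒ A
A: J=8 ⇒ J
NN route W → G → R → Y → A → J → W costs 66.
Optimal: W → G → Y → J → A → R → W costs 62 (by enumerating all 60 distinct tours).
Excess = 66 − 62 = 4.

The nearest-neighbour route is 4 km longer than optimal.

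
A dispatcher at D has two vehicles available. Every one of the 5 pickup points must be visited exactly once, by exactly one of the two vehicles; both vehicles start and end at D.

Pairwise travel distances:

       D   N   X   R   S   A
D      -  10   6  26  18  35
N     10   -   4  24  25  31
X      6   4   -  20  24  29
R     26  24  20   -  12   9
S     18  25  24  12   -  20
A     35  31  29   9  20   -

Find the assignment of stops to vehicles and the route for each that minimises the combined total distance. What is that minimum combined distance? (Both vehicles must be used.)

Minimum combined distance: 92.

Try each way of splitting the stops between the two vehicles (each non-empty) and, for each split, find the best tour for each vehicle:
  {N} + {X, R, S, A}: 20 + 73 = 93
  {X} + {N, R, S, A}: 12 + 80 = 92
  {N, X} + {R, S, A}: 20 + 73 = 93
  {R} + {N, X, S, A}: 52 + 79 = 131
  {N, R} + {X, S, A}: 60 + 73 = 133
  {X, R} + {N, S, A}: 52 + 79 = 131
  … (15 splits in total)
Best: vehicle 1 D → X → D = 12; vehicle 2 D → N → A → R → S → D = 80; combined 92.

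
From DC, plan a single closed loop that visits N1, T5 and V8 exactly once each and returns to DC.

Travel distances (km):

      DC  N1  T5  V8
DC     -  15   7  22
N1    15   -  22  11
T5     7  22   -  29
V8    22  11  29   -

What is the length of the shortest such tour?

62 km — the shortest possible round trip.

There are 3 distinct closed tours to check (reversals are equivalent).
DC→N1→T5→V8→DC: 15+22+29+22 = 88
DC→N1→V8→T5→DC: 15+11+29+7 = 62
DC→T5→N1→V8→DC: 7+22+11+22 = 62
The minimum is 62.
One optimal route: DC → N1 → V8 → T5 → DC (or its reverse).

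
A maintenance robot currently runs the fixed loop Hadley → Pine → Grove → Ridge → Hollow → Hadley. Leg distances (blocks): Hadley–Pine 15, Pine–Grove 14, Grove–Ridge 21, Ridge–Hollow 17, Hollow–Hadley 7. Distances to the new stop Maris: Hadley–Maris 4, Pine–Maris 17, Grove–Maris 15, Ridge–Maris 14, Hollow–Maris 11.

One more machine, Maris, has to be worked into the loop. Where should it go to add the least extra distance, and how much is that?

Insertion cost between consecutive stops i–j is d(i,Maris) + d(Maris,j) − d(i,j):
  between Hadley and Pine: 4 + 17 − 15 = 6
  between Pine and Grove: 17 + 15 − 14 = 18
  between Grove and Ridge: 15 + 14 − 21 = 8
  between Ridge and Hollow: 14 + 11 − 17 = 8
  between Hollow and Hadley: 11 + 4 − 7 = 8
Cheapest insertion is between Hadley and Pine, adding 6.
New total = 74 + 6 = 80.

Minimum extra distance: 6 blocks, inserting Maris between Hadley and Pine.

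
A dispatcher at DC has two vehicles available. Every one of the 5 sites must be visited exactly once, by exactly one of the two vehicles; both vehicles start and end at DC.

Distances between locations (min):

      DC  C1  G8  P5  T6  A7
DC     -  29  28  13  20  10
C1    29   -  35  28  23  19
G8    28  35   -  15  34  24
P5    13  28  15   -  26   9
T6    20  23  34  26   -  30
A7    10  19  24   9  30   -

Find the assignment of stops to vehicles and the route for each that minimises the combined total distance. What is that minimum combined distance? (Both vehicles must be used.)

There are 2^4 − 1 = 15 ways to divide the 5 stops into two non-empty groups. For each, the best each vehicle can do is its own shortest tour through its group:
  {C1} + {G8, P5, T6, A7}: 58 + 88 = 146
  {G8} + {C1, P5, T6, A7}: 56 + 84 = 140
  {C1, G8} + {P5, T6, A7}: 92 + 65 = 157
  {P5} + {C1, G8, T6, A7}: 26 + 112 = 138
  {C1, P5} + {G8, T6, A7}: 70 + 88 = 158
  {G8, P5} + {C1, T6, A7}: 56 + 72 = 128
  … (15 splits in total)
  {C1, G8, P5, T6} + {A7}: 106 + 20 = 126  ← best
Best: vehicle 1 DC → P5 → G8 → C1 → T6 → DC = 106; vehicle 2 DC → A7 → DC = 20; combined 126.

126 min — the smallest possible combined total.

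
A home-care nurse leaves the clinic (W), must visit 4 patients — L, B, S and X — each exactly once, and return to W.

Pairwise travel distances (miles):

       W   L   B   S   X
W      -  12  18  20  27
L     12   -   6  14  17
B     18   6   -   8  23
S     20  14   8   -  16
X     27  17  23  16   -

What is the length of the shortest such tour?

There are 12 distinct closed tours to check (reversals are equivalent).
W - L - B - S - X - W: 12+6+8+16+27 = 69
W - L - B - X - S - W: 12+6+23+16+20 = 77
W - L - S - B - X - W: 12+14+8+23+27 = 84
W - L - S - X - B - W: 12+14+16+23+18 = 83
W - L - X - B - S - W: 12+17+23+8+20 = 80
W - L - X - S - B - W: 12+17+16+8+18 = 71
W - B - L - S - X - W: 18+6+14+16+27 = 81
W - B - L - X - S - W: 18+6+17+16+20 = 77
W - B - S - L - X - W: 18+8+14+17+27 = 84
W - B - X - L - S - W: 18+23+17+14+20 = 92
W - S - L - B - X - W: 20+14+6+23+27 = 90
W - S - B - L - X - W: 20+8+6+17+27 = 78
The minimum is 69.
One optimal route: W → L → B → S → X → W (or its reverse).

Minimum total distance: 69 miles.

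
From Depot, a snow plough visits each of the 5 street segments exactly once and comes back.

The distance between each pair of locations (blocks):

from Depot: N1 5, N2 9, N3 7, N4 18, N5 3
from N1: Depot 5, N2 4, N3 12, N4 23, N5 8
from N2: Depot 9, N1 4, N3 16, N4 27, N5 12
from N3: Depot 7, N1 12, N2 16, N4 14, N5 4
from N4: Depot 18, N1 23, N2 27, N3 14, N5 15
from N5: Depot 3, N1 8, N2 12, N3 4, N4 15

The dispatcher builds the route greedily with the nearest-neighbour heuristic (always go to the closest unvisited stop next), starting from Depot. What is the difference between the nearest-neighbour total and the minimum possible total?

11 blocks longer than the optimal tour.

From Depot: N5=3, N1=5, N3=7, N2=9, N4=18 → choose N5 (3).
From N5: N3=4, N1=8, N2=12, N4=15 → choose N3 (4).
From N3: N1=12, N4=14, N2=16 → choose N1 (12).
From N1: N2=4, N4=23 → choose N2 (4).
From N2: N4=27 → choose N4 (27).
NN route Depot → N5 → N3 → N1 → N2 → N4 → Depot costs 68.
Optimal: Depot → N1 → N2 → N3 → N4 → N5 → Depot costs 57 (by enumerating all 60 distinct tours).
Excess = 68 − 57 = 11.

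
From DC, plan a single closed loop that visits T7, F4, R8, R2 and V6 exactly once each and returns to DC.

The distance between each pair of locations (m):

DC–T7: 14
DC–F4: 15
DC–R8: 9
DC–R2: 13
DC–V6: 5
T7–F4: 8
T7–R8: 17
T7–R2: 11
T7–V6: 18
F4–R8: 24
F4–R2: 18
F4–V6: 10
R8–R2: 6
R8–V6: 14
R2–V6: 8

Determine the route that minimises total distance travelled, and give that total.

Minimum total distance: 49 m.

With 5 stops there are 5!/2 = 60 distinct round trips (a route and its reverse cost the same).
DC → T7 → F4 → R8 → R2 → V6 → DC: 14+8+24+6+8+5 = 65
DC → T7 → F4 → R8 → V6 → R2 → DC: 14+8+24+14+8+13 = 81
DC → T7 → F4 → R2 → R8 → V6 → DC: 14+8+18+6+14+5 = 65
DC → T7 → F4 → R2 → V6 → R8 → DC: 14+8+18+8+14+9 = 71
DC → T7 → F4 → V6 → R8 → R2 → DC: 14+8+10+14+6+13 = 65
DC → T7 → F4 → V6 → R2 → R8 → DC: 14+8+10+8+6+9 = 55
DC → T7 → R8 → F4 → R2 → V6 → DC: 14+17+24+18+8+5 = 86
DC → T7 → R8 → F4 → V6 → R2 → DC: 14+17+24+10+8+13 = 86
DC → T7 → R8 → R2 → F4 → V6 → DC: 14+17+6+18+10+5 = 70
DC → T7 → R8 → R2 → V6 → F4 → DC: 14+17+6+8+10+15 = 70
DC → T7 → R8 → V6 → F4 → R2 → DC: 14+17+14+10+18+13 = 86
DC → T7 → R8 → V6 → R2 → F4 → DC: 14+17+14+8+18+15 = 86
DC → T7 → R2 → F4 → R8 → V6 → DC: 14+11+18+24+14+5 = 86
DC → T7 → R2 → F4 → V6 → R8 → DC: 14+11+18+10+14+9 = 76
… (46 more)
DC → R8 → R2 → T7 → F4 → V6 → DC: 9+6+11+8+10+5 = 49  ← best
The minimum is 49.
One optimal route: DC → R8 → R2 → T7 → F4 → V6 → DC (or its reverse).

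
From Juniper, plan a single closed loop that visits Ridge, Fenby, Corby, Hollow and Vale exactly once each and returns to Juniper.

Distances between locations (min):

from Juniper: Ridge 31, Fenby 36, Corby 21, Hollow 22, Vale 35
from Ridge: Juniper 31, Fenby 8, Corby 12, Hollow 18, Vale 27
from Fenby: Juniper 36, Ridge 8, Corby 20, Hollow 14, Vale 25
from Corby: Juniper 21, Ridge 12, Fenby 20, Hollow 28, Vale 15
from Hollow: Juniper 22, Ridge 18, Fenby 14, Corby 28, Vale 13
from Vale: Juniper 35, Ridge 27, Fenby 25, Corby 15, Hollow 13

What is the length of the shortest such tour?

Minimum total distance: 101 min.

There are 60 distinct closed tours to check (reversals are equivalent).
Juniper - Ridge - Fenby - Corby - Hollow - Vale - Juniper: 31+8+20+28+13+35 = 135
Juniper - Ridge - Fenby - Corby - Vale - Hollow - Juniper: 31+8+20+15+13+22 = 109
Juniper - Ridge - Fenby - Hollow - Corby - Vale - Juniper: 31+8+14+28+15+35 = 131
Juniper - Ridge - Fenby - Hollow - Vale - Corby - Juniper: 31+8+14+13+15+21 = 102
Juniper - Ridge - Fenby - Vale - Corby - Hollow - Juniper: 31+8+25+15+28+22 = 129
Juniper - Ridge - Fenby - Vale - Hollow - Corby - Juniper: 31+8+25+13+28+21 = 126
Juniper - Ridge - Corby - Fenby - Hollow - Vale - Juniper: 31+12+20+14+13+35 = 125
Juniper - Ridge - Corby - Fenby - Vale - Hollow - Juniper: 31+12+20+25+13+22 = 123
Juniper - Ridge - Corby - Hollow - Fenby - Vale - Juniper: 31+12+28+14+25+35 = 145
Juniper - Ridge - Corby - Hollow - Vale - Fenby - Juniper: 31+12+28+13+25+36 = 145
Juniper - Ridge - Corby - Vale - Fenby - Hollow - Juniper: 31+12+15+25+14+22 = 119
Juniper - Ridge - Corby - Vale - Hollow - Fenby - Juniper: 31+12+15+13+14+36 = 121
Juniper - Ridge - Hollow - Fenby - Corby - Vale - Juniper: 31+18+14+20+15+35 = 133
Juniper - Ridge - Hollow - Fenby - Vale - Corby - Juniper: 31+18+14+25+15+21 = 124
… (46 more)
Juniper - Corby - Ridge - Fenby - Vale - Hollow - Juniper: 21+12+8+25+13+22 = 101  ← best
The minimum is 101.
One optimal route: Juniper → Corby → Ridge → Fenby → Vale → Hollow → Juniper (or its reverse).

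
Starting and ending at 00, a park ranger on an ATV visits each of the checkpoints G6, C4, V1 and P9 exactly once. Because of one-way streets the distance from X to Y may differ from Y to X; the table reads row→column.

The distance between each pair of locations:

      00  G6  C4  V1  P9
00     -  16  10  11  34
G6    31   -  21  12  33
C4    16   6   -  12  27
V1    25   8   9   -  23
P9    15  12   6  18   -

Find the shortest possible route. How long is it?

00 → G6 → C4 → V1 → P9 → 00: 16+21+12+23+15 = 87
00 → G6 → C4 → P9 → V1 → 00: 16+21+27+18+25 = 107
00 → G6 → V1 → C4 → P9 → 00: 16+12+9+27+15 = 79
00 → G6 → V1 → P9 → C4 → 00: 16+12+23+6+16 = 73
00 → G6 → P9 → C4 → V1 → 00: 16+33+6+12+25 = 92
00 → G6 → P9 → V1 → C4 → 00: 16+33+18+9+16 = 92
00 → C4 → G6 → V1 → P9 → 00: 10+6+12+23+15 = 66
00 → C4 → G6 → P9 → V1 → 00: 10+6+33+18+25 = 92
00 → C4 → V1 → G6 → P9 → 00: 10+12+8+33+15 = 78
00 → C4 → V1 → P9 → G6 → 00: 10+12+23+12+31 = 88
00 → C4 → P9 → G6 → V1 → 00: 10+27+12+12+25 = 86
00 → C4 → P9 → V1 → G6 → 00: 10+27+18+8+31 = 94
00 → V1 → G6 → C4 → P9 → 00: 11+8+21+27+15 = 82
00 → V1 → G6 → P9 → C4 → 00: 11+8+33+6+16 = 74
… (10 more)
The minimum is 66.
One optimal route: 00 → C4 → G6 → V1 → P9 → 00.

Minimum total distance: 66.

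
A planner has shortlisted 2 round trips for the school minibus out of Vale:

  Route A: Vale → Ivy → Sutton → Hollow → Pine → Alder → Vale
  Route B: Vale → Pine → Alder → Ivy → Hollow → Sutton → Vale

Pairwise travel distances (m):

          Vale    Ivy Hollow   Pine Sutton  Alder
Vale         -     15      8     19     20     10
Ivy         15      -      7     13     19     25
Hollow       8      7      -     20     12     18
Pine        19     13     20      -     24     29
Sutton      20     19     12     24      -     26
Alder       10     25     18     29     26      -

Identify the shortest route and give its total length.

Route A: 15 + 19 + 12 + 20 + 29 + 10 = 105
Route B: 19 + 29 + 25 + 7 + 12 + 20 = 112

105 m — Route A is the shortest.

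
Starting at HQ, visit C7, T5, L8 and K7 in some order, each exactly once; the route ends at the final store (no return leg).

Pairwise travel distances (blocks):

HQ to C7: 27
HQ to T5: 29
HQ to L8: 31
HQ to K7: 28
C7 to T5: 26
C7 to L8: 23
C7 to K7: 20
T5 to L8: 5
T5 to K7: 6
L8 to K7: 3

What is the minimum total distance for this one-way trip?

There are 4! = 24 possible orderings.
HQ - C7 - T5 - L8 - K7: 27+26+5+3 = 61
HQ - C7 - T5 - K7 - L8: 27+26+6+3 = 62
HQ - C7 - L8 - T5 - K7: 27+23+5+6 = 61
HQ - C7 - L8 - K7 - T5: 27+23+3+6 = 59
HQ - C7 - K7 - T5 - L8: 27+20+6+5 = 58
HQ - C7 - K7 - L8 - T5: 27+20+3+5 = 55
HQ - T5 - C7 - L8 - K7: 29+26+23+3 = 81
HQ - T5 - C7 - K7 - L8: 29+26+20+3 = 78
HQ - T5 - L8 - C7 - K7: 29+5+23+20 = 77
HQ - T5 - L8 - K7 - C7: 29+5+3+20 = 57
HQ - T5 - K7 - C7 - L8: 29+6+20+23 = 78
HQ - T5 - K7 - L8 - C7: 29+6+3+23 = 61
HQ - L8 - C7 - T5 - K7: 31+23+26+6 = 86
HQ - L8 - C7 - K7 - T5: 31+23+20+6 = 80
… (10 more)
The minimum is 55.
One shortest path: HQ → C7 → K7 → L8 → T5.

Shortest open route: 55 blocks.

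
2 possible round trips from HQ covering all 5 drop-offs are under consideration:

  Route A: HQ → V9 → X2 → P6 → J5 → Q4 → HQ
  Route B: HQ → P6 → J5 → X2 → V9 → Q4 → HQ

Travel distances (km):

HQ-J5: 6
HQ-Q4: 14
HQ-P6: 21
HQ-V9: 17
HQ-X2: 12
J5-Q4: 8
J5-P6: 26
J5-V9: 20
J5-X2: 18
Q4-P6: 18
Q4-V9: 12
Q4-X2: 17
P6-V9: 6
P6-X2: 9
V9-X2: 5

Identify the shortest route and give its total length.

Route A: 17 + 5 + 9 + 26 + 8 + 14 = 79
Route B: 21 + 26 + 18 + 5 + 12 + 14 = 96

Shortest is Route A, total 79 km.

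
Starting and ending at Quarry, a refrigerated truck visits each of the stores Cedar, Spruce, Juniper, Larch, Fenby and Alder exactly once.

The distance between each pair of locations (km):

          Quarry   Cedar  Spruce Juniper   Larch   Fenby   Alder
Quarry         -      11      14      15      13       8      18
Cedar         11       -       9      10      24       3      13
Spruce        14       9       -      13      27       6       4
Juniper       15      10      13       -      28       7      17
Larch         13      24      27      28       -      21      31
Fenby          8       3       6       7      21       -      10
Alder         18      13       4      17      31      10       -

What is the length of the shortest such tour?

Quarry - Cedar - Spruce - Juniper - Larch - Fenby - Alder - Quarry: 11+9+13+28+21+10+18 = 110
Quarry - Cedar - Spruce - Juniper - Larch - Alder - Fenby - Quarry: 11+9+13+28+31+10+8 = 110
Quarry - Cedar - Spruce - Juniper - Fenby - Larch - Alder - Quarry: 11+9+13+7+21+31+18 = 110
Quarry - Cedar - Spruce - Juniper - Fenby - Alder - Larch - Quarry: 11+9+13+7+10+31+13 = 94
Quarry - Cedar - Spruce - Juniper - Alder - Larch - Fenby - Quarry: 11+9+13+17+31+21+8 = 110
Quarry - Cedar - Spruce - Juniper - Alder - Fenby - Larch - Quarry: 11+9+13+17+10+21+13 = 94
Quarry - Cedar - Spruce - Larch - Juniper - Fenby - Alder - Quarry: 11+9+27+28+7+10+18 = 110
Quarry - Cedar - Spruce - Larch - Juniper - Alder - Fenby - Quarry: 11+9+27+28+17+10+8 = 110
… (352 more)
Quarry - Cedar - Spruce - Alder - Juniper - Fenby - Larch - Quarry: 11+9+4+17+7+21+13 = 82  ← best
The minimum is 82.
One optimal route: Quarry → Cedar → Spruce → Alder → Juniper → Fenby → Larch → Quarry (or its reverse).

Minimum total distance: 82 km.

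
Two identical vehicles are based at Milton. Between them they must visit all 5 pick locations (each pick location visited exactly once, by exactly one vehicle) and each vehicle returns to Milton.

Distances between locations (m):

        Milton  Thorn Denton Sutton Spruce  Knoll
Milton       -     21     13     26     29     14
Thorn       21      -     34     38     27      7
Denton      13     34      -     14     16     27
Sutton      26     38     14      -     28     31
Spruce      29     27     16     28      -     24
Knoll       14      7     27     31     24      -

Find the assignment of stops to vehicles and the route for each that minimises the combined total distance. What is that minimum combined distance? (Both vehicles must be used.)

Try each way of splitting the stops between the two vehicles (each non-empty) and, for each split, find the best tour for each vehicle:
  {Thorn} + {Denton, Sutton, Spruce, Knoll}: 42 + 93 = 135
  {Denton} + {Thorn, Sutton, Spruce, Knoll}: 26 + 102 = 128
  {Thorn, Denton} + {Sutton, Spruce, Knoll}: 68 + 92 = 160
  {Sutton} + {Thorn, Denton, Spruce, Knoll}: 52 + 77 = 129
  {Thorn, Sutton} + {Denton, Spruce, Knoll}: 85 + 67 = 152
  {Denton, Sutton} + {Thorn, Spruce, Knoll}: 53 + 77 = 130
  … (15 splits in total)
  {Denton, Sutton, Spruce} + {Thorn, Knoll}: 83 + 42 = 125  ← best
Best: vehicle 1 Milton → Denton → Spruce → Sutton → Milton = 83; vehicle 2 Milton → Thorn → Knoll → Milton = 42; combined 125.

Minimum combined distance: 125 m.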